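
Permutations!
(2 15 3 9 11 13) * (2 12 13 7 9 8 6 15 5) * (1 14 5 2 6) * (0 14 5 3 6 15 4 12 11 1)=(0 14 3 8)(1 5 15 6 4 12 13 11 7 9)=[14, 5, 2, 8, 12, 15, 4, 9, 0, 1, 10, 7, 13, 11, 3, 6]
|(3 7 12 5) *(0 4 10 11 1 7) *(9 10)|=10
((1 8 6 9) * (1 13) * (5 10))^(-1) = (1 13 9 6 8)(5 10)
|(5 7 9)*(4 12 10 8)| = 12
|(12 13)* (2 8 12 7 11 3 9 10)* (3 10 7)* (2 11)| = |(2 8 12 13 3 9 7)(10 11)| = 14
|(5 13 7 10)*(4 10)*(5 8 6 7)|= 10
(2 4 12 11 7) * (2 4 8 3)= (2 8 3)(4 12 11 7)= [0, 1, 8, 2, 12, 5, 6, 4, 3, 9, 10, 7, 11]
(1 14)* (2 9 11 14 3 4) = (1 3 4 2 9 11 14) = [0, 3, 9, 4, 2, 5, 6, 7, 8, 11, 10, 14, 12, 13, 1]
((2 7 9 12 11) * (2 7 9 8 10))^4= (2 7 9 8 12 10 11)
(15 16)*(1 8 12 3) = (1 8 12 3)(15 16) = [0, 8, 2, 1, 4, 5, 6, 7, 12, 9, 10, 11, 3, 13, 14, 16, 15]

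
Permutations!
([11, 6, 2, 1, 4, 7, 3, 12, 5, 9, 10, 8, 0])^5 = [12, 3, 2, 6, 4, 8, 1, 5, 11, 9, 10, 0, 7]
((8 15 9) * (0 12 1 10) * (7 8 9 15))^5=(15)(0 12 1 10)(7 8)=((15)(0 12 1 10)(7 8))^5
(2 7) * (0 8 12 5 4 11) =(0 8 12 5 4 11)(2 7) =[8, 1, 7, 3, 11, 4, 6, 2, 12, 9, 10, 0, 5]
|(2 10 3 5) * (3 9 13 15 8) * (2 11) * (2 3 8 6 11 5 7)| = |(2 10 9 13 15 6 11 3 7)| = 9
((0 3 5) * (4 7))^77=(0 5 3)(4 7)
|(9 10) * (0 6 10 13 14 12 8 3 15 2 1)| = 12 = |(0 6 10 9 13 14 12 8 3 15 2 1)|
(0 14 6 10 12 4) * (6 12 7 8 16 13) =(0 14 12 4)(6 10 7 8 16 13) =[14, 1, 2, 3, 0, 5, 10, 8, 16, 9, 7, 11, 4, 6, 12, 15, 13]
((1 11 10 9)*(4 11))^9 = ((1 4 11 10 9))^9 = (1 9 10 11 4)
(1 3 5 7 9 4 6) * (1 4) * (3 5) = [0, 5, 2, 3, 6, 7, 4, 9, 8, 1] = (1 5 7 9)(4 6)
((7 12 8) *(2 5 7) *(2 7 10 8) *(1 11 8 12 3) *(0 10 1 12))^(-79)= ((0 10)(1 11 8 7 3 12 2 5))^(-79)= (0 10)(1 11 8 7 3 12 2 5)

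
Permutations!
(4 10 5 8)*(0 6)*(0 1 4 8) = [6, 4, 2, 3, 10, 0, 1, 7, 8, 9, 5] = (0 6 1 4 10 5)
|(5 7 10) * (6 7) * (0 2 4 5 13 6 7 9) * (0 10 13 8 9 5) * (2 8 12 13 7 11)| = |(0 8 9 10 12 13 6 5 11 2 4)| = 11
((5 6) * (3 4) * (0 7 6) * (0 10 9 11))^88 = ((0 7 6 5 10 9 11)(3 4))^88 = (0 10 7 9 6 11 5)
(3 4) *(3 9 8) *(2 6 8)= (2 6 8 3 4 9)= [0, 1, 6, 4, 9, 5, 8, 7, 3, 2]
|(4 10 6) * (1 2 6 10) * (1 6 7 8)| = |(10)(1 2 7 8)(4 6)| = 4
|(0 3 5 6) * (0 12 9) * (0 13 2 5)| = |(0 3)(2 5 6 12 9 13)| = 6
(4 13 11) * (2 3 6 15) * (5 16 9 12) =(2 3 6 15)(4 13 11)(5 16 9 12) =[0, 1, 3, 6, 13, 16, 15, 7, 8, 12, 10, 4, 5, 11, 14, 2, 9]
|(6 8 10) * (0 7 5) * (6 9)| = 12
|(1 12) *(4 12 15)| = 4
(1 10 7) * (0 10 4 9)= (0 10 7 1 4 9)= [10, 4, 2, 3, 9, 5, 6, 1, 8, 0, 7]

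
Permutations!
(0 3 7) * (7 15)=(0 3 15 7)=[3, 1, 2, 15, 4, 5, 6, 0, 8, 9, 10, 11, 12, 13, 14, 7]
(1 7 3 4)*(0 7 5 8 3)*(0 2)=[7, 5, 0, 4, 1, 8, 6, 2, 3]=(0 7 2)(1 5 8 3 4)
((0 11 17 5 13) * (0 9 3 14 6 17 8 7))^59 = ((0 11 8 7)(3 14 6 17 5 13 9))^59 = (0 7 8 11)(3 17 9 6 13 14 5)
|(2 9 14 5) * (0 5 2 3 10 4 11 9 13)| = 10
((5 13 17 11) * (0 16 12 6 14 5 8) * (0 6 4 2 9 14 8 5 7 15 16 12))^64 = ((0 12 4 2 9 14 7 15 16)(5 13 17 11)(6 8))^64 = (17)(0 12 4 2 9 14 7 15 16)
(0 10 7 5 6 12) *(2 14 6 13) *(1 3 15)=(0 10 7 5 13 2 14 6 12)(1 3 15)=[10, 3, 14, 15, 4, 13, 12, 5, 8, 9, 7, 11, 0, 2, 6, 1]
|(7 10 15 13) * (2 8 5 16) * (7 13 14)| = |(2 8 5 16)(7 10 15 14)| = 4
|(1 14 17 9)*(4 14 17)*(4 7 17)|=6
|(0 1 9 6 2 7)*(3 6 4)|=|(0 1 9 4 3 6 2 7)|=8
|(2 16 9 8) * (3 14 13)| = |(2 16 9 8)(3 14 13)| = 12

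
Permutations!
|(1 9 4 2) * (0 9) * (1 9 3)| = 3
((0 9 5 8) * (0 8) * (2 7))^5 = (0 5 9)(2 7) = ((0 9 5)(2 7))^5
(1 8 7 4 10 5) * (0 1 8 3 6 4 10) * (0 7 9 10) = (0 1 3 6 4 7)(5 8 9 10) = [1, 3, 2, 6, 7, 8, 4, 0, 9, 10, 5]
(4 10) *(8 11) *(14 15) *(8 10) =[0, 1, 2, 3, 8, 5, 6, 7, 11, 9, 4, 10, 12, 13, 15, 14] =(4 8 11 10)(14 15)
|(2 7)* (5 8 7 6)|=|(2 6 5 8 7)|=5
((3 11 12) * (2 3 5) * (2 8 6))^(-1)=((2 3 11 12 5 8 6))^(-1)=(2 6 8 5 12 11 3)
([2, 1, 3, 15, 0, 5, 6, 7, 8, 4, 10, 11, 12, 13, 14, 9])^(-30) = (15)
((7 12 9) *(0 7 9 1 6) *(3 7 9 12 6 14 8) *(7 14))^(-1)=(0 6 7 1 12 9)(3 8 14)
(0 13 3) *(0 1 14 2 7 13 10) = [10, 14, 7, 1, 4, 5, 6, 13, 8, 9, 0, 11, 12, 3, 2] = (0 10)(1 14 2 7 13 3)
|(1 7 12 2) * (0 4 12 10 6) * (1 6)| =15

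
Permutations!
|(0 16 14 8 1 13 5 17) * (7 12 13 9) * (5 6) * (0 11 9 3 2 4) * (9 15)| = 72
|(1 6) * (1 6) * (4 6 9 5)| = 4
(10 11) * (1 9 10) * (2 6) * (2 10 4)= (1 9 4 2 6 10 11)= [0, 9, 6, 3, 2, 5, 10, 7, 8, 4, 11, 1]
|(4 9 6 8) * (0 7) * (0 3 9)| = 7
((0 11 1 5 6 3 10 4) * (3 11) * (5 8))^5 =((0 3 10 4)(1 8 5 6 11))^5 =(11)(0 3 10 4)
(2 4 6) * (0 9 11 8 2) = (0 9 11 8 2 4 6) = [9, 1, 4, 3, 6, 5, 0, 7, 2, 11, 10, 8]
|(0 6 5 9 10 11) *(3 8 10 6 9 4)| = |(0 9 6 5 4 3 8 10 11)| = 9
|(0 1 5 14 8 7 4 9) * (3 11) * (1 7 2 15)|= |(0 7 4 9)(1 5 14 8 2 15)(3 11)|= 12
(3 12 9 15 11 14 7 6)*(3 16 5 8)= (3 12 9 15 11 14 7 6 16 5 8)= [0, 1, 2, 12, 4, 8, 16, 6, 3, 15, 10, 14, 9, 13, 7, 11, 5]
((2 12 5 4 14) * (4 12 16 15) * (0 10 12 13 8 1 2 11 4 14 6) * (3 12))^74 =((0 10 3 12 5 13 8 1 2 16 15 14 11 4 6))^74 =(0 6 4 11 14 15 16 2 1 8 13 5 12 3 10)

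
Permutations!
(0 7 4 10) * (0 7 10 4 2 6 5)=(0 10 7 2 6 5)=[10, 1, 6, 3, 4, 0, 5, 2, 8, 9, 7]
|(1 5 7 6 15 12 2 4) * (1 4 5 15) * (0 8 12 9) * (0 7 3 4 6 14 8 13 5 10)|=15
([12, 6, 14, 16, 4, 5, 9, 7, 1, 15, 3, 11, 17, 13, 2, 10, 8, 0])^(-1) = (0 17 12)(1 8 16 3 10 15 9 6)(2 14)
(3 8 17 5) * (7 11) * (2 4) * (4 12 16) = (2 12 16 4)(3 8 17 5)(7 11) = [0, 1, 12, 8, 2, 3, 6, 11, 17, 9, 10, 7, 16, 13, 14, 15, 4, 5]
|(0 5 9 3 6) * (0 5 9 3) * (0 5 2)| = |(0 9 5 3 6 2)| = 6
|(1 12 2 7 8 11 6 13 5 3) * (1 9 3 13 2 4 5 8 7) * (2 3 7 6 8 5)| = 4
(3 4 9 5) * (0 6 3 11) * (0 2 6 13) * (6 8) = (0 13)(2 8 6 3 4 9 5 11) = [13, 1, 8, 4, 9, 11, 3, 7, 6, 5, 10, 2, 12, 0]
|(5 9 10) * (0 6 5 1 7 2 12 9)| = |(0 6 5)(1 7 2 12 9 10)| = 6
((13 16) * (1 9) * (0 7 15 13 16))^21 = (16)(0 7 15 13)(1 9) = ((16)(0 7 15 13)(1 9))^21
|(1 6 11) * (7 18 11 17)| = |(1 6 17 7 18 11)| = 6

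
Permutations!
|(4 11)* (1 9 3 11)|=|(1 9 3 11 4)|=5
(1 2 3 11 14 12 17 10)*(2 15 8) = (1 15 8 2 3 11 14 12 17 10) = [0, 15, 3, 11, 4, 5, 6, 7, 2, 9, 1, 14, 17, 13, 12, 8, 16, 10]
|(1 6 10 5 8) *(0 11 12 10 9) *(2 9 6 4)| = 10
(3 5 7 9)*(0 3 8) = [3, 1, 2, 5, 4, 7, 6, 9, 0, 8] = (0 3 5 7 9 8)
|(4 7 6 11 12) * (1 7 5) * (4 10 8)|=|(1 7 6 11 12 10 8 4 5)|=9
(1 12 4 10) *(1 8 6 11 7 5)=(1 12 4 10 8 6 11 7 5)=[0, 12, 2, 3, 10, 1, 11, 5, 6, 9, 8, 7, 4]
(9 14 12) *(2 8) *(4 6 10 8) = (2 4 6 10 8)(9 14 12) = [0, 1, 4, 3, 6, 5, 10, 7, 2, 14, 8, 11, 9, 13, 12]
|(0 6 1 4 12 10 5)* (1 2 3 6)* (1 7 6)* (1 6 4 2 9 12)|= 11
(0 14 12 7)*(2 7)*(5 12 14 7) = (14)(0 7)(2 5 12) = [7, 1, 5, 3, 4, 12, 6, 0, 8, 9, 10, 11, 2, 13, 14]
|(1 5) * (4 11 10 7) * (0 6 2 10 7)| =12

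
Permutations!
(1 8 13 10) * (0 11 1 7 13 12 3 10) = (0 11 1 8 12 3 10 7 13) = [11, 8, 2, 10, 4, 5, 6, 13, 12, 9, 7, 1, 3, 0]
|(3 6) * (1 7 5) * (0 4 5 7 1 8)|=|(0 4 5 8)(3 6)|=4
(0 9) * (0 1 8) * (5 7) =(0 9 1 8)(5 7) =[9, 8, 2, 3, 4, 7, 6, 5, 0, 1]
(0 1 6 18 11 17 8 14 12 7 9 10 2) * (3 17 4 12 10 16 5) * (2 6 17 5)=[1, 17, 0, 5, 12, 3, 18, 9, 14, 16, 6, 4, 7, 13, 10, 15, 2, 8, 11]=(0 1 17 8 14 10 6 18 11 4 12 7 9 16 2)(3 5)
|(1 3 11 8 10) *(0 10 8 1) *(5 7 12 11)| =6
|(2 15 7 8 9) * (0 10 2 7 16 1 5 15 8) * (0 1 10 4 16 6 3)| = |(0 4 16 10 2 8 9 7 1 5 15 6 3)| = 13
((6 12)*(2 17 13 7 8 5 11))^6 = ((2 17 13 7 8 5 11)(6 12))^6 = (2 11 5 8 7 13 17)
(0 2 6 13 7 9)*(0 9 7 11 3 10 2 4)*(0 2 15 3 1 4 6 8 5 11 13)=[6, 4, 8, 10, 2, 11, 0, 7, 5, 9, 15, 1, 12, 13, 14, 3]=(0 6)(1 4 2 8 5 11)(3 10 15)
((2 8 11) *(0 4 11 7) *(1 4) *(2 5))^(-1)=((0 1 4 11 5 2 8 7))^(-1)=(0 7 8 2 5 11 4 1)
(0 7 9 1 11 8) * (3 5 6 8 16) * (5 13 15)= (0 7 9 1 11 16 3 13 15 5 6 8)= [7, 11, 2, 13, 4, 6, 8, 9, 0, 1, 10, 16, 12, 15, 14, 5, 3]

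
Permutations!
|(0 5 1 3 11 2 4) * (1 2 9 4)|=|(0 5 2 1 3 11 9 4)|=8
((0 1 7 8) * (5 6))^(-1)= ((0 1 7 8)(5 6))^(-1)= (0 8 7 1)(5 6)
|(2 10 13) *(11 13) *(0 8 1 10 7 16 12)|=10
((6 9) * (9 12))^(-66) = ((6 12 9))^(-66) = (12)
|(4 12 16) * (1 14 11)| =|(1 14 11)(4 12 16)| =3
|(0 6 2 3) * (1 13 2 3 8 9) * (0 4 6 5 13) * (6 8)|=10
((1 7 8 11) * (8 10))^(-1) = (1 11 8 10 7)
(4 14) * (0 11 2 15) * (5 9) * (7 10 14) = (0 11 2 15)(4 7 10 14)(5 9) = [11, 1, 15, 3, 7, 9, 6, 10, 8, 5, 14, 2, 12, 13, 4, 0]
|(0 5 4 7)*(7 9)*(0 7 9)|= 3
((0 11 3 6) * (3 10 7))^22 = (0 3 10)(6 7 11)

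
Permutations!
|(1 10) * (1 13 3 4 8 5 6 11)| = 9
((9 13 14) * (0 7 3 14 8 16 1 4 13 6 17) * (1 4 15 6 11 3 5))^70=(17)(3 9)(4 8)(11 14)(13 16)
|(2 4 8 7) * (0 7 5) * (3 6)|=|(0 7 2 4 8 5)(3 6)|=6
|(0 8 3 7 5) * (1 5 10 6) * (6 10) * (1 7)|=|(10)(0 8 3 1 5)(6 7)|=10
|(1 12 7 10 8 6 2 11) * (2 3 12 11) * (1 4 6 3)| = |(1 11 4 6)(3 12 7 10 8)| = 20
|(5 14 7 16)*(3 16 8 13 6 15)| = 9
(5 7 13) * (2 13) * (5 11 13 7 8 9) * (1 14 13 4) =(1 14 13 11 4)(2 7)(5 8 9) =[0, 14, 7, 3, 1, 8, 6, 2, 9, 5, 10, 4, 12, 11, 13]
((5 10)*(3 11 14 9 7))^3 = ((3 11 14 9 7)(5 10))^3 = (3 9 11 7 14)(5 10)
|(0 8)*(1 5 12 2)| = 4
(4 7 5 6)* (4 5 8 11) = (4 7 8 11)(5 6) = [0, 1, 2, 3, 7, 6, 5, 8, 11, 9, 10, 4]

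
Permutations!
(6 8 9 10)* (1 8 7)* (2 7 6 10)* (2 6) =(10)(1 8 9 6 2 7) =[0, 8, 7, 3, 4, 5, 2, 1, 9, 6, 10]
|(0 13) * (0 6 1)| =|(0 13 6 1)| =4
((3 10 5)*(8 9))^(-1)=((3 10 5)(8 9))^(-1)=(3 5 10)(8 9)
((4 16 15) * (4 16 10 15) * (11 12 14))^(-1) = (4 16 15 10)(11 14 12)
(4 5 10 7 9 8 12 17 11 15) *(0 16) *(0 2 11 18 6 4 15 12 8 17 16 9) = [9, 1, 11, 3, 5, 10, 4, 0, 8, 17, 7, 12, 16, 13, 14, 15, 2, 18, 6] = (0 9 17 18 6 4 5 10 7)(2 11 12 16)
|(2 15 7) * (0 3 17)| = |(0 3 17)(2 15 7)| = 3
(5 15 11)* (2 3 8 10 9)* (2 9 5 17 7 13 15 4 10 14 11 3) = [0, 1, 2, 8, 10, 4, 6, 13, 14, 9, 5, 17, 12, 15, 11, 3, 16, 7] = (3 8 14 11 17 7 13 15)(4 10 5)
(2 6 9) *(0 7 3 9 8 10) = [7, 1, 6, 9, 4, 5, 8, 3, 10, 2, 0] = (0 7 3 9 2 6 8 10)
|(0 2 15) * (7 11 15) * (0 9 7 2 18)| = |(0 18)(7 11 15 9)| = 4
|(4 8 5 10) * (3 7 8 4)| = |(3 7 8 5 10)| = 5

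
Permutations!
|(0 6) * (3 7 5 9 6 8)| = 7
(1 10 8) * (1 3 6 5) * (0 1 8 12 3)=(0 1 10 12 3 6 5 8)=[1, 10, 2, 6, 4, 8, 5, 7, 0, 9, 12, 11, 3]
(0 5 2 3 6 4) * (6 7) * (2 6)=(0 5 6 4)(2 3 7)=[5, 1, 3, 7, 0, 6, 4, 2]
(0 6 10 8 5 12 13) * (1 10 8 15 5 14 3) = (0 6 8 14 3 1 10 15 5 12 13) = [6, 10, 2, 1, 4, 12, 8, 7, 14, 9, 15, 11, 13, 0, 3, 5]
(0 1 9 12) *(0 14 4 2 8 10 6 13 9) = (0 1)(2 8 10 6 13 9 12 14 4) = [1, 0, 8, 3, 2, 5, 13, 7, 10, 12, 6, 11, 14, 9, 4]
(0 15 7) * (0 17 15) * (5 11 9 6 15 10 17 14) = (5 11 9 6 15 7 14)(10 17) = [0, 1, 2, 3, 4, 11, 15, 14, 8, 6, 17, 9, 12, 13, 5, 7, 16, 10]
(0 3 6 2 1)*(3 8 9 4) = (0 8 9 4 3 6 2 1) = [8, 0, 1, 6, 3, 5, 2, 7, 9, 4]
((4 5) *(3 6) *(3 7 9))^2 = ((3 6 7 9)(4 5))^2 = (3 7)(6 9)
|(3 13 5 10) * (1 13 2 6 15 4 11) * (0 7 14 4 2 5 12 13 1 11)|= 12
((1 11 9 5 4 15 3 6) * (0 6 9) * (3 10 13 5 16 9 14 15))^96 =(16)(3 5 10 14 4 13 15) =((0 6 1 11)(3 14 15 10 13 5 4)(9 16))^96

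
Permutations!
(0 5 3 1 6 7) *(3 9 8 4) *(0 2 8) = (0 5 9)(1 6 7 2 8 4 3) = [5, 6, 8, 1, 3, 9, 7, 2, 4, 0]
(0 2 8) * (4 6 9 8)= (0 2 4 6 9 8)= [2, 1, 4, 3, 6, 5, 9, 7, 0, 8]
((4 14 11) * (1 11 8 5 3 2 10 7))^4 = ((1 11 4 14 8 5 3 2 10 7))^4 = (1 8 10 4 3)(2 11 5 7 14)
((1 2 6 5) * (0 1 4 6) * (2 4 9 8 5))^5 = (5 8 9)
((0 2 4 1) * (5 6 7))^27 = (7)(0 1 4 2)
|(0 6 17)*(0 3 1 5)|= 6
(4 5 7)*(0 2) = (0 2)(4 5 7) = [2, 1, 0, 3, 5, 7, 6, 4]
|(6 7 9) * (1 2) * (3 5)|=|(1 2)(3 5)(6 7 9)|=6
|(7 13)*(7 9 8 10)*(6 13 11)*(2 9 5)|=9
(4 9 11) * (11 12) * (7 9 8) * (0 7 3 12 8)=(0 7 9 8 3 12 11 4)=[7, 1, 2, 12, 0, 5, 6, 9, 3, 8, 10, 4, 11]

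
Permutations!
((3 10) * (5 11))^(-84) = ((3 10)(5 11))^(-84) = (11)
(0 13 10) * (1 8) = (0 13 10)(1 8) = [13, 8, 2, 3, 4, 5, 6, 7, 1, 9, 0, 11, 12, 10]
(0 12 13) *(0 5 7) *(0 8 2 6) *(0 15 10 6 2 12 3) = (0 3)(5 7 8 12 13)(6 15 10) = [3, 1, 2, 0, 4, 7, 15, 8, 12, 9, 6, 11, 13, 5, 14, 10]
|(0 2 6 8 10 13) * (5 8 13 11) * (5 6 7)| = |(0 2 7 5 8 10 11 6 13)| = 9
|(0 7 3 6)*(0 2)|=|(0 7 3 6 2)|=5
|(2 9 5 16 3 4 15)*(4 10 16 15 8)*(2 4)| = |(2 9 5 15 4 8)(3 10 16)| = 6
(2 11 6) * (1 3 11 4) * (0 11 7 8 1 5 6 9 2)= (0 11 9 2 4 5 6)(1 3 7 8)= [11, 3, 4, 7, 5, 6, 0, 8, 1, 2, 10, 9]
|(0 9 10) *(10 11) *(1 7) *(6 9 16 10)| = |(0 16 10)(1 7)(6 9 11)| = 6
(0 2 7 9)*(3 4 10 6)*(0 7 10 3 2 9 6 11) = [9, 1, 10, 4, 3, 5, 2, 6, 8, 7, 11, 0] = (0 9 7 6 2 10 11)(3 4)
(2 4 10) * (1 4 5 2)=(1 4 10)(2 5)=[0, 4, 5, 3, 10, 2, 6, 7, 8, 9, 1]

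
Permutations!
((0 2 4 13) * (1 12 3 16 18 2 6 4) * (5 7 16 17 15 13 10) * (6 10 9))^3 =((0 10 5 7 16 18 2 1 12 3 17 15 13)(4 9 6))^3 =(0 7 2 3 13 5 18 12 15 10 16 1 17)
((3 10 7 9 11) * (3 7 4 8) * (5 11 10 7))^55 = ((3 7 9 10 4 8)(5 11))^55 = (3 7 9 10 4 8)(5 11)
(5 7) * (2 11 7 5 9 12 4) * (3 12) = (2 11 7 9 3 12 4) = [0, 1, 11, 12, 2, 5, 6, 9, 8, 3, 10, 7, 4]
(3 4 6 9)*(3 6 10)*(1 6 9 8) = (1 6 8)(3 4 10) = [0, 6, 2, 4, 10, 5, 8, 7, 1, 9, 3]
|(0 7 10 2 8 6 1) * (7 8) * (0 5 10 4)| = |(0 8 6 1 5 10 2 7 4)| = 9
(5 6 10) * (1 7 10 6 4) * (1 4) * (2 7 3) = (1 3 2 7 10 5) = [0, 3, 7, 2, 4, 1, 6, 10, 8, 9, 5]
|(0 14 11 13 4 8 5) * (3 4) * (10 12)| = |(0 14 11 13 3 4 8 5)(10 12)| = 8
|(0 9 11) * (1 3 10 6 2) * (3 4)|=6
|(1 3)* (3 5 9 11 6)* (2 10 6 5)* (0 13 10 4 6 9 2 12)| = 12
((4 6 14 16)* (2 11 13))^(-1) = ((2 11 13)(4 6 14 16))^(-1) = (2 13 11)(4 16 14 6)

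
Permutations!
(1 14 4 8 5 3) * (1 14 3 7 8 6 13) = (1 3 14 4 6 13)(5 7 8) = [0, 3, 2, 14, 6, 7, 13, 8, 5, 9, 10, 11, 12, 1, 4]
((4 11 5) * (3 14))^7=((3 14)(4 11 5))^7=(3 14)(4 11 5)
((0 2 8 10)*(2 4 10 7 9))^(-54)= ((0 4 10)(2 8 7 9))^(-54)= (10)(2 7)(8 9)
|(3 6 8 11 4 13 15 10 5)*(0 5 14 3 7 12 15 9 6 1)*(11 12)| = |(0 5 7 11 4 13 9 6 8 12 15 10 14 3 1)| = 15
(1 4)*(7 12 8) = (1 4)(7 12 8) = [0, 4, 2, 3, 1, 5, 6, 12, 7, 9, 10, 11, 8]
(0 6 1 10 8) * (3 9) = [6, 10, 2, 9, 4, 5, 1, 7, 0, 3, 8] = (0 6 1 10 8)(3 9)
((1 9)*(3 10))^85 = (1 9)(3 10)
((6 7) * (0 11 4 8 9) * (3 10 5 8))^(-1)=((0 11 4 3 10 5 8 9)(6 7))^(-1)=(0 9 8 5 10 3 4 11)(6 7)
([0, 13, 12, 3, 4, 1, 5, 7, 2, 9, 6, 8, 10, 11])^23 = (1 12 13 10 11 6 8 5 2)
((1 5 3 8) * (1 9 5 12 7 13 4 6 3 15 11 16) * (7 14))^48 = (1 6 11 13 5 14 8)(3 16 4 15 7 9 12)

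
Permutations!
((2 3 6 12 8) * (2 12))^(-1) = ((2 3 6)(8 12))^(-1) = (2 6 3)(8 12)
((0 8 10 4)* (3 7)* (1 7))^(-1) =((0 8 10 4)(1 7 3))^(-1) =(0 4 10 8)(1 3 7)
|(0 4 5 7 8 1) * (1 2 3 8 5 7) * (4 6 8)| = 9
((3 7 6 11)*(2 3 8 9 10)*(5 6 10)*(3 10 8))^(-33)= ((2 10)(3 7 8 9 5 6 11))^(-33)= (2 10)(3 8 5 11 7 9 6)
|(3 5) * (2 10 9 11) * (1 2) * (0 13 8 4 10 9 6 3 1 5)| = |(0 13 8 4 10 6 3)(1 2 9 11 5)| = 35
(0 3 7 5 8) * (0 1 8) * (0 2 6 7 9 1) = (0 3 9 1 8)(2 6 7 5) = [3, 8, 6, 9, 4, 2, 7, 5, 0, 1]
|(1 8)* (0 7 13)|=6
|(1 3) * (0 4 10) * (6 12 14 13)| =12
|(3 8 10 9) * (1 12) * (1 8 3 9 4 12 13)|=4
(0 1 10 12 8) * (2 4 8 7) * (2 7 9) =[1, 10, 4, 3, 8, 5, 6, 7, 0, 2, 12, 11, 9] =(0 1 10 12 9 2 4 8)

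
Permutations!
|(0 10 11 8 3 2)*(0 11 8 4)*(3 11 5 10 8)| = 4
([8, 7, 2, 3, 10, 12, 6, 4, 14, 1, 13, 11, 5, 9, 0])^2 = [14, 4, 2, 3, 13, 5, 6, 10, 0, 7, 9, 11, 12, 1, 8]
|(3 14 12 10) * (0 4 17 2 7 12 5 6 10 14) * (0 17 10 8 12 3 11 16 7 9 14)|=|(0 4 10 11 16 7 3 17 2 9 14 5 6 8 12)|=15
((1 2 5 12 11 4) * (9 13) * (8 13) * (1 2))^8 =((2 5 12 11 4)(8 13 9))^8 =(2 11 5 4 12)(8 9 13)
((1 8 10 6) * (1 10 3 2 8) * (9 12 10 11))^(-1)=(2 3 8)(6 10 12 9 11)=((2 8 3)(6 11 9 12 10))^(-1)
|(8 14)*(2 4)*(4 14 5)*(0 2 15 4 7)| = |(0 2 14 8 5 7)(4 15)| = 6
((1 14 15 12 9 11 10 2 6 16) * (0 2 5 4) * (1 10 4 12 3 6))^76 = (0 6 11 15 12 1 10)(2 16 4 3 9 14 5)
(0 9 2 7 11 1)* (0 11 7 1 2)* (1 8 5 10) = (0 9)(1 11 2 8 5 10) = [9, 11, 8, 3, 4, 10, 6, 7, 5, 0, 1, 2]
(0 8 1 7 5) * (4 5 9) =(0 8 1 7 9 4 5) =[8, 7, 2, 3, 5, 0, 6, 9, 1, 4]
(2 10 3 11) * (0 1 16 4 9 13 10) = (0 1 16 4 9 13 10 3 11 2) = [1, 16, 0, 11, 9, 5, 6, 7, 8, 13, 3, 2, 12, 10, 14, 15, 4]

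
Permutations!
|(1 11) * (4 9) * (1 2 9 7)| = |(1 11 2 9 4 7)| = 6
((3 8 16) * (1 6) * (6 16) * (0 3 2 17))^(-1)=((0 3 8 6 1 16 2 17))^(-1)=(0 17 2 16 1 6 8 3)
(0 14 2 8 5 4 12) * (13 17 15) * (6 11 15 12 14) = (0 6 11 15 13 17 12)(2 8 5 4 14) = [6, 1, 8, 3, 14, 4, 11, 7, 5, 9, 10, 15, 0, 17, 2, 13, 16, 12]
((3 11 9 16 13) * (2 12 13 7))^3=(2 3 16 12 11 7 13 9)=((2 12 13 3 11 9 16 7))^3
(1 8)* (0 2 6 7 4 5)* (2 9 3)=(0 9 3 2 6 7 4 5)(1 8)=[9, 8, 6, 2, 5, 0, 7, 4, 1, 3]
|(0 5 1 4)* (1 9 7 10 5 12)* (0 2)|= 20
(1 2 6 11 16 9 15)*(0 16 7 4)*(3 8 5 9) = [16, 2, 6, 8, 0, 9, 11, 4, 5, 15, 10, 7, 12, 13, 14, 1, 3] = (0 16 3 8 5 9 15 1 2 6 11 7 4)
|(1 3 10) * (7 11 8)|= 3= |(1 3 10)(7 11 8)|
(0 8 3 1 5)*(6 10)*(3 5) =(0 8 5)(1 3)(6 10) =[8, 3, 2, 1, 4, 0, 10, 7, 5, 9, 6]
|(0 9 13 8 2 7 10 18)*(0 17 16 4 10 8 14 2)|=35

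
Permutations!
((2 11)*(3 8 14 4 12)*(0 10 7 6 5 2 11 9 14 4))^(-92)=((0 10 7 6 5 2 9 14)(3 8 4 12))^(-92)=(0 5)(2 10)(6 14)(7 9)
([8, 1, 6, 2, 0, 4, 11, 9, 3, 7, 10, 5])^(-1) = (0 4 5 11 6 2 3 8)(7 9)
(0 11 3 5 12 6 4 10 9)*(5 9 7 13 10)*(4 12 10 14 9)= (0 11 3 4 5 10 7 13 14 9)(6 12)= [11, 1, 2, 4, 5, 10, 12, 13, 8, 0, 7, 3, 6, 14, 9]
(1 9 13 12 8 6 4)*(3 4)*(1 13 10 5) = (1 9 10 5)(3 4 13 12 8 6) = [0, 9, 2, 4, 13, 1, 3, 7, 6, 10, 5, 11, 8, 12]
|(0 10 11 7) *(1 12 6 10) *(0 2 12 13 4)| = 12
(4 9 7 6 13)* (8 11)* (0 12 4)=(0 12 4 9 7 6 13)(8 11)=[12, 1, 2, 3, 9, 5, 13, 6, 11, 7, 10, 8, 4, 0]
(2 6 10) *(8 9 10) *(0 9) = (0 9 10 2 6 8) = [9, 1, 6, 3, 4, 5, 8, 7, 0, 10, 2]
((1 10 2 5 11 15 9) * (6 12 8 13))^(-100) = (1 15 5 10 9 11 2)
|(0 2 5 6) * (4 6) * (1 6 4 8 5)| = |(0 2 1 6)(5 8)| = 4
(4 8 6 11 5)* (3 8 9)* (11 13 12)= (3 8 6 13 12 11 5 4 9)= [0, 1, 2, 8, 9, 4, 13, 7, 6, 3, 10, 5, 11, 12]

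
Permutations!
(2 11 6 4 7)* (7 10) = [0, 1, 11, 3, 10, 5, 4, 2, 8, 9, 7, 6] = (2 11 6 4 10 7)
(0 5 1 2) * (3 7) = (0 5 1 2)(3 7) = [5, 2, 0, 7, 4, 1, 6, 3]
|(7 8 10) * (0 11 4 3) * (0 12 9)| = |(0 11 4 3 12 9)(7 8 10)| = 6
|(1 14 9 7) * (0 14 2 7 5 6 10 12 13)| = |(0 14 9 5 6 10 12 13)(1 2 7)| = 24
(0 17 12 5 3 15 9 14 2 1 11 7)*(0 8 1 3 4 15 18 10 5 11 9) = [17, 9, 3, 18, 15, 4, 6, 8, 1, 14, 5, 7, 11, 13, 2, 0, 16, 12, 10] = (0 17 12 11 7 8 1 9 14 2 3 18 10 5 4 15)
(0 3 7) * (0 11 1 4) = (0 3 7 11 1 4) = [3, 4, 2, 7, 0, 5, 6, 11, 8, 9, 10, 1]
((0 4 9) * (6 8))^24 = (9)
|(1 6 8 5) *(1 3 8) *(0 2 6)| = |(0 2 6 1)(3 8 5)| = 12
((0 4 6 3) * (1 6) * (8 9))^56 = ((0 4 1 6 3)(8 9))^56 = (9)(0 4 1 6 3)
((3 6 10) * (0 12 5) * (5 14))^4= (14)(3 6 10)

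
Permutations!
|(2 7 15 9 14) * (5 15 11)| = 7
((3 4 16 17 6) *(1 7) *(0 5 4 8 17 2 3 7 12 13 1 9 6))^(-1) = ((0 5 4 16 2 3 8 17)(1 12 13)(6 7 9))^(-1) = (0 17 8 3 2 16 4 5)(1 13 12)(6 9 7)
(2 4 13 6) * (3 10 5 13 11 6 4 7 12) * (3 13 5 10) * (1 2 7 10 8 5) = [0, 2, 10, 3, 11, 1, 7, 12, 5, 9, 8, 6, 13, 4] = (1 2 10 8 5)(4 11 6 7 12 13)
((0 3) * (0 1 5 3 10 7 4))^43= (0 4 7 10)(1 5 3)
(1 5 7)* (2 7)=(1 5 2 7)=[0, 5, 7, 3, 4, 2, 6, 1]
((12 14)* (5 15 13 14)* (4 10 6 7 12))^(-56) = (4 13 5 7 10 14 15 12 6)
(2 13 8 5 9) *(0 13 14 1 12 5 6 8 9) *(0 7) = (0 13 9 2 14 1 12 5 7)(6 8) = [13, 12, 14, 3, 4, 7, 8, 0, 6, 2, 10, 11, 5, 9, 1]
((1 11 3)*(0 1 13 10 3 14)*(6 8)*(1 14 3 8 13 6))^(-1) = ((0 14)(1 11 3 6 13 10 8))^(-1) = (0 14)(1 8 10 13 6 3 11)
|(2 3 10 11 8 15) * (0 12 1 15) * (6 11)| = |(0 12 1 15 2 3 10 6 11 8)| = 10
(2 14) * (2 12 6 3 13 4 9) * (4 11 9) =(2 14 12 6 3 13 11 9) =[0, 1, 14, 13, 4, 5, 3, 7, 8, 2, 10, 9, 6, 11, 12]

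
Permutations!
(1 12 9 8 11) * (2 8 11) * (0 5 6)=[5, 12, 8, 3, 4, 6, 0, 7, 2, 11, 10, 1, 9]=(0 5 6)(1 12 9 11)(2 8)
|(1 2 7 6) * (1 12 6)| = |(1 2 7)(6 12)| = 6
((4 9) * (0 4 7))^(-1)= (0 7 9 4)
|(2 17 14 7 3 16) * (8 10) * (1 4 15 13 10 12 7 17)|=|(1 4 15 13 10 8 12 7 3 16 2)(14 17)|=22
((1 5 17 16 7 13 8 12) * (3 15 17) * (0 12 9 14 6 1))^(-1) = (0 12)(1 6 14 9 8 13 7 16 17 15 3 5)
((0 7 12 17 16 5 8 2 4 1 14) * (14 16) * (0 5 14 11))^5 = ((0 7 12 17 11)(1 16 14 5 8 2 4))^5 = (17)(1 2 5 16 4 8 14)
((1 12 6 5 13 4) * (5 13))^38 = ((1 12 6 13 4))^38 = (1 13 12 4 6)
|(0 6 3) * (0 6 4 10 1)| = |(0 4 10 1)(3 6)| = 4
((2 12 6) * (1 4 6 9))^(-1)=(1 9 12 2 6 4)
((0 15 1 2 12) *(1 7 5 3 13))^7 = (0 2 13 5 15 12 1 3 7)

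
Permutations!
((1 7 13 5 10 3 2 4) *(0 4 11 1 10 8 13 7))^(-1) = ((0 4 10 3 2 11 1)(5 8 13))^(-1) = (0 1 11 2 3 10 4)(5 13 8)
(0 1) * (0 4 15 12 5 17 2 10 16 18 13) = (0 1 4 15 12 5 17 2 10 16 18 13) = [1, 4, 10, 3, 15, 17, 6, 7, 8, 9, 16, 11, 5, 0, 14, 12, 18, 2, 13]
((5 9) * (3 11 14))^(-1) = ((3 11 14)(5 9))^(-1) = (3 14 11)(5 9)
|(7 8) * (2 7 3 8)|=|(2 7)(3 8)|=2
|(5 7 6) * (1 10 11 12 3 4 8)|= 21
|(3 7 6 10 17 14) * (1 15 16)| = 6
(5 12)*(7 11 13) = [0, 1, 2, 3, 4, 12, 6, 11, 8, 9, 10, 13, 5, 7] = (5 12)(7 11 13)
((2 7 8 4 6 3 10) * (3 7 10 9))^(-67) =(2 10)(3 9)(4 6 7 8)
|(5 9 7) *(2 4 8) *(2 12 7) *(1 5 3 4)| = 20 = |(1 5 9 2)(3 4 8 12 7)|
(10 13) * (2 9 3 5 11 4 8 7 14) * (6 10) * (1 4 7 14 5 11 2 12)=(1 4 8 14 12)(2 9 3 11 7 5)(6 10 13)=[0, 4, 9, 11, 8, 2, 10, 5, 14, 3, 13, 7, 1, 6, 12]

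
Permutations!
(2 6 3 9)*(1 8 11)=(1 8 11)(2 6 3 9)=[0, 8, 6, 9, 4, 5, 3, 7, 11, 2, 10, 1]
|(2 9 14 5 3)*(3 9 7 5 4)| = 7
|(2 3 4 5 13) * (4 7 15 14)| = |(2 3 7 15 14 4 5 13)| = 8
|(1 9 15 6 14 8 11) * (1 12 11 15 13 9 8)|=10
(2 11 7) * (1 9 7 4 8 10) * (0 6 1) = (0 6 1 9 7 2 11 4 8 10) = [6, 9, 11, 3, 8, 5, 1, 2, 10, 7, 0, 4]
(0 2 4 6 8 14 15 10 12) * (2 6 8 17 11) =[6, 1, 4, 3, 8, 5, 17, 7, 14, 9, 12, 2, 0, 13, 15, 10, 16, 11] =(0 6 17 11 2 4 8 14 15 10 12)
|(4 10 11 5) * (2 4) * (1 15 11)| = |(1 15 11 5 2 4 10)| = 7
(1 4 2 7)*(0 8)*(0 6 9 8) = [0, 4, 7, 3, 2, 5, 9, 1, 6, 8] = (1 4 2 7)(6 9 8)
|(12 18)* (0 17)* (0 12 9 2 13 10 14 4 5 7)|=12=|(0 17 12 18 9 2 13 10 14 4 5 7)|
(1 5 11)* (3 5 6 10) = (1 6 10 3 5 11) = [0, 6, 2, 5, 4, 11, 10, 7, 8, 9, 3, 1]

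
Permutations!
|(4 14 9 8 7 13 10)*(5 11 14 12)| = 10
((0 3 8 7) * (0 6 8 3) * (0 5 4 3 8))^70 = (8)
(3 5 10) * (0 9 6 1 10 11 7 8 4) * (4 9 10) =(0 10 3 5 11 7 8 9 6 1 4) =[10, 4, 2, 5, 0, 11, 1, 8, 9, 6, 3, 7]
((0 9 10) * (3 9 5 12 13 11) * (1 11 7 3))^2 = (0 12 7 9)(3 10 5 13)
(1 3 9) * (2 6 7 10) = (1 3 9)(2 6 7 10) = [0, 3, 6, 9, 4, 5, 7, 10, 8, 1, 2]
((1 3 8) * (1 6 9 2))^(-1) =((1 3 8 6 9 2))^(-1) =(1 2 9 6 8 3)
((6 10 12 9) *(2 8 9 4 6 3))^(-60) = (12)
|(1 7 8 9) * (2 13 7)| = 6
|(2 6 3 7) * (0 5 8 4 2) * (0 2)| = 4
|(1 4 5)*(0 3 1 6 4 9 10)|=|(0 3 1 9 10)(4 5 6)|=15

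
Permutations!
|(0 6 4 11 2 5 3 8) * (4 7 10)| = |(0 6 7 10 4 11 2 5 3 8)| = 10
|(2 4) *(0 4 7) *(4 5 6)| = 6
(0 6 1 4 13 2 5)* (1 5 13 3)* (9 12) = (0 6 5)(1 4 3)(2 13)(9 12) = [6, 4, 13, 1, 3, 0, 5, 7, 8, 12, 10, 11, 9, 2]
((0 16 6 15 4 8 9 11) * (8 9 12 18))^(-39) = (18)(0 15 11 6 9 16 4)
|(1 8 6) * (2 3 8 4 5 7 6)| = 15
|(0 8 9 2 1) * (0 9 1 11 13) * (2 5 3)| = 9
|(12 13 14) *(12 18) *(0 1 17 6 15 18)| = |(0 1 17 6 15 18 12 13 14)| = 9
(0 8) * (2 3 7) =[8, 1, 3, 7, 4, 5, 6, 2, 0] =(0 8)(2 3 7)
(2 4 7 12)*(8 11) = (2 4 7 12)(8 11) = [0, 1, 4, 3, 7, 5, 6, 12, 11, 9, 10, 8, 2]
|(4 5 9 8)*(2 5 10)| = |(2 5 9 8 4 10)| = 6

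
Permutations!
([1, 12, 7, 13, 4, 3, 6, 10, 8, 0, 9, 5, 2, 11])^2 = [12, 2, 10, 11, 4, 13, 6, 9, 8, 1, 0, 3, 7, 5]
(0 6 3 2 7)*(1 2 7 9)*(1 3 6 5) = (0 5 1 2 9 3 7) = [5, 2, 9, 7, 4, 1, 6, 0, 8, 3]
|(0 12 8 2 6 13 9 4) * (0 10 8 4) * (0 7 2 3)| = 30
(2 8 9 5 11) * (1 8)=(1 8 9 5 11 2)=[0, 8, 1, 3, 4, 11, 6, 7, 9, 5, 10, 2]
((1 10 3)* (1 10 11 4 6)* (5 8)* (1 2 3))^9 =(1 4 2 10 11 6 3)(5 8)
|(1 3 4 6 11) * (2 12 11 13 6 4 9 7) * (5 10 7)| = |(1 3 9 5 10 7 2 12 11)(6 13)| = 18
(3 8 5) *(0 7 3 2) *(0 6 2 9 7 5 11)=(0 5 9 7 3 8 11)(2 6)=[5, 1, 6, 8, 4, 9, 2, 3, 11, 7, 10, 0]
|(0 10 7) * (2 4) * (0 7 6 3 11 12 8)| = |(0 10 6 3 11 12 8)(2 4)| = 14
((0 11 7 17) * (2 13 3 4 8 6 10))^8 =(17)(2 13 3 4 8 6 10)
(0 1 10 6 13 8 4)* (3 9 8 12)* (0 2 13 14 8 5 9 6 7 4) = (0 1 10 7 4 2 13 12 3 6 14 8)(5 9) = [1, 10, 13, 6, 2, 9, 14, 4, 0, 5, 7, 11, 3, 12, 8]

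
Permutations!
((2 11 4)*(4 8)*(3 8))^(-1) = ((2 11 3 8 4))^(-1) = (2 4 8 3 11)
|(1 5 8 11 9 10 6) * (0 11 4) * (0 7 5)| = 12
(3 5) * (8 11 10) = (3 5)(8 11 10) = [0, 1, 2, 5, 4, 3, 6, 7, 11, 9, 8, 10]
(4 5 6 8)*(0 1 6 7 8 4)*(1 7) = (0 7 8)(1 6 4 5) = [7, 6, 2, 3, 5, 1, 4, 8, 0]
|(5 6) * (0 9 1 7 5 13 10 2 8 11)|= 11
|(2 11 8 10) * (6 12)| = 4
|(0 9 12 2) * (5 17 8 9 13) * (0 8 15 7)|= 12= |(0 13 5 17 15 7)(2 8 9 12)|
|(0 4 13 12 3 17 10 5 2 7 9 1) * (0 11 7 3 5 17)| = 28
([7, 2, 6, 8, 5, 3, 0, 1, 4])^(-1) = [6, 7, 1, 5, 8, 4, 2, 0, 3]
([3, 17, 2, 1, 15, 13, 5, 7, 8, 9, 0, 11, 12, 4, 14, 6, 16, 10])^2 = (0 1 10 3 17)(4 6 13 15 5)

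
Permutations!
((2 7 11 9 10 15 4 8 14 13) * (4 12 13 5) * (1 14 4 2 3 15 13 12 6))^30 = ((1 14 5 2 7 11 9 10 13 3 15 6)(4 8))^30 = (1 9)(2 3)(5 13)(6 11)(7 15)(10 14)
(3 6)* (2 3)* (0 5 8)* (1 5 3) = (0 3 6 2 1 5 8) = [3, 5, 1, 6, 4, 8, 2, 7, 0]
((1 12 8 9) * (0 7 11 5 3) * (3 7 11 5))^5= ((0 11 3)(1 12 8 9)(5 7))^5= (0 3 11)(1 12 8 9)(5 7)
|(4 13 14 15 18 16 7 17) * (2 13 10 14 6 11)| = 8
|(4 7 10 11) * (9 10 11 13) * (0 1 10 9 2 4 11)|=|(0 1 10 13 2 4 7)|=7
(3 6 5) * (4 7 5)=(3 6 4 7 5)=[0, 1, 2, 6, 7, 3, 4, 5]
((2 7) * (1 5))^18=(7)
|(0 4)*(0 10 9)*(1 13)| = |(0 4 10 9)(1 13)| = 4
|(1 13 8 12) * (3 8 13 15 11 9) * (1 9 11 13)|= |(1 15 13)(3 8 12 9)|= 12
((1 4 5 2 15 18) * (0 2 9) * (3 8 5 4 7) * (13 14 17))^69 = ((0 2 15 18 1 7 3 8 5 9)(13 14 17))^69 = (0 9 5 8 3 7 1 18 15 2)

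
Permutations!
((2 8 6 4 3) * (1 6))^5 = (1 8 2 3 4 6)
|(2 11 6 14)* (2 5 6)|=|(2 11)(5 6 14)|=6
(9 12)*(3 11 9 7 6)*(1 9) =(1 9 12 7 6 3 11) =[0, 9, 2, 11, 4, 5, 3, 6, 8, 12, 10, 1, 7]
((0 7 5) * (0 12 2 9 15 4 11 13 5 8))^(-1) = ((0 7 8)(2 9 15 4 11 13 5 12))^(-1) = (0 8 7)(2 12 5 13 11 4 15 9)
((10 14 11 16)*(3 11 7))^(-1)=(3 7 14 10 16 11)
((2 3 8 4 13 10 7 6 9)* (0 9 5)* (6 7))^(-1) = (0 5 6 10 13 4 8 3 2 9)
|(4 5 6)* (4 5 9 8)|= 6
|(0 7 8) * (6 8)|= 4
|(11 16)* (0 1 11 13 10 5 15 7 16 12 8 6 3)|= 42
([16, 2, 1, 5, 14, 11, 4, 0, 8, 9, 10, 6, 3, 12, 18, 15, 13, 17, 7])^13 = (0 16 13 12 3 5 11 6 4 14 18 7)(1 2)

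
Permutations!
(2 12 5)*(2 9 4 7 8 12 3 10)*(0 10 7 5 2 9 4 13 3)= (0 10 9 13 3 7 8 12 2)(4 5)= [10, 1, 0, 7, 5, 4, 6, 8, 12, 13, 9, 11, 2, 3]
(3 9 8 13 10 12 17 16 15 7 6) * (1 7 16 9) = (1 7 6 3)(8 13 10 12 17 9)(15 16) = [0, 7, 2, 1, 4, 5, 3, 6, 13, 8, 12, 11, 17, 10, 14, 16, 15, 9]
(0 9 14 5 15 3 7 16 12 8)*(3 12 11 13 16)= (0 9 14 5 15 12 8)(3 7)(11 13 16)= [9, 1, 2, 7, 4, 15, 6, 3, 0, 14, 10, 13, 8, 16, 5, 12, 11]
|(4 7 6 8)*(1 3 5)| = 12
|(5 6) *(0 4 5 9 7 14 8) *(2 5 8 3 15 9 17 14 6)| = |(0 4 8)(2 5)(3 15 9 7 6 17 14)| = 42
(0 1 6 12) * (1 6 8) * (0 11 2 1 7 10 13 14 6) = (1 8 7 10 13 14 6 12 11 2) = [0, 8, 1, 3, 4, 5, 12, 10, 7, 9, 13, 2, 11, 14, 6]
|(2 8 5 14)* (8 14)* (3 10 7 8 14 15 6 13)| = 10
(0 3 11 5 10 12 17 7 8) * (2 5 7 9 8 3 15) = [15, 1, 5, 11, 4, 10, 6, 3, 0, 8, 12, 7, 17, 13, 14, 2, 16, 9] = (0 15 2 5 10 12 17 9 8)(3 11 7)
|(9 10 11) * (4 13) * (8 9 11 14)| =4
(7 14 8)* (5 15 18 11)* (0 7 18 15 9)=(0 7 14 8 18 11 5 9)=[7, 1, 2, 3, 4, 9, 6, 14, 18, 0, 10, 5, 12, 13, 8, 15, 16, 17, 11]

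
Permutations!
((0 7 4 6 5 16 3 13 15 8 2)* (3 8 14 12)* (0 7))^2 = (2 4 5 8 7 6 16)(3 15 12 13 14)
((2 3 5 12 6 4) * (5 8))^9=(2 8 12 4 3 5 6)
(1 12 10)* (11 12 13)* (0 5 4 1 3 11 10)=(0 5 4 1 13 10 3 11 12)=[5, 13, 2, 11, 1, 4, 6, 7, 8, 9, 3, 12, 0, 10]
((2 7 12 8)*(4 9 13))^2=(2 12)(4 13 9)(7 8)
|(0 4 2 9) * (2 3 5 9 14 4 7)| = 8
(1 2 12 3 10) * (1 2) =[0, 1, 12, 10, 4, 5, 6, 7, 8, 9, 2, 11, 3] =(2 12 3 10)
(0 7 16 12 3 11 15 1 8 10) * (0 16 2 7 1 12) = (0 1 8 10 16)(2 7)(3 11 15 12) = [1, 8, 7, 11, 4, 5, 6, 2, 10, 9, 16, 15, 3, 13, 14, 12, 0]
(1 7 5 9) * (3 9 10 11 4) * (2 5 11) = (1 7 11 4 3 9)(2 5 10) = [0, 7, 5, 9, 3, 10, 6, 11, 8, 1, 2, 4]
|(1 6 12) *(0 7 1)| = |(0 7 1 6 12)| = 5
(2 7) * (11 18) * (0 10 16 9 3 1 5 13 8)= [10, 5, 7, 1, 4, 13, 6, 2, 0, 3, 16, 18, 12, 8, 14, 15, 9, 17, 11]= (0 10 16 9 3 1 5 13 8)(2 7)(11 18)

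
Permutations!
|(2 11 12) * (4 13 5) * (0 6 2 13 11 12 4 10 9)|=8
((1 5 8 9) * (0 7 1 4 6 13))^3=(0 5 4)(1 9 13)(6 7 8)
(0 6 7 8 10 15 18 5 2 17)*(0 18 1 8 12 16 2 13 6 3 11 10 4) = (0 3 11 10 15 1 8 4)(2 17 18 5 13 6 7 12 16) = [3, 8, 17, 11, 0, 13, 7, 12, 4, 9, 15, 10, 16, 6, 14, 1, 2, 18, 5]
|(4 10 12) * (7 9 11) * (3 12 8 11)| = |(3 12 4 10 8 11 7 9)| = 8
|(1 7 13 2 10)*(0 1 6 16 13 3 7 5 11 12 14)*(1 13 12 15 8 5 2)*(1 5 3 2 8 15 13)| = 33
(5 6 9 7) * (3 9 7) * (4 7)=(3 9)(4 7 5 6)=[0, 1, 2, 9, 7, 6, 4, 5, 8, 3]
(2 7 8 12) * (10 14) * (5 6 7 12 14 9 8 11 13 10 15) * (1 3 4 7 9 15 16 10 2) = (1 3 4 7 11 13 2 12)(5 6 9 8 14 16 10 15) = [0, 3, 12, 4, 7, 6, 9, 11, 14, 8, 15, 13, 1, 2, 16, 5, 10]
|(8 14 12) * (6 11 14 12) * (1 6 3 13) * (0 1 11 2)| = |(0 1 6 2)(3 13 11 14)(8 12)| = 4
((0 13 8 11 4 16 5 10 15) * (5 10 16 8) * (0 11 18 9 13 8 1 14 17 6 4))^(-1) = ((0 8 18 9 13 5 16 10 15 11)(1 14 17 6 4))^(-1) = (0 11 15 10 16 5 13 9 18 8)(1 4 6 17 14)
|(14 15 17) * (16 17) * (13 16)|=5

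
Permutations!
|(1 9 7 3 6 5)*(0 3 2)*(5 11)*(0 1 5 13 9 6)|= |(0 3)(1 6 11 13 9 7 2)|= 14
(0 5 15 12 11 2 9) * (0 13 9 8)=(0 5 15 12 11 2 8)(9 13)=[5, 1, 8, 3, 4, 15, 6, 7, 0, 13, 10, 2, 11, 9, 14, 12]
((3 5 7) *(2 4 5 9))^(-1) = (2 9 3 7 5 4)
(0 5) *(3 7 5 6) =[6, 1, 2, 7, 4, 0, 3, 5] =(0 6 3 7 5)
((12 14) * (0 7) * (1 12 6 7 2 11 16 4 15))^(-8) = (0 16 1 6 2 4 12 7 11 15 14) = ((0 2 11 16 4 15 1 12 14 6 7))^(-8)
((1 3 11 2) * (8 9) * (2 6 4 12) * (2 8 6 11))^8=(1 2 3)(4 9 12 6 8)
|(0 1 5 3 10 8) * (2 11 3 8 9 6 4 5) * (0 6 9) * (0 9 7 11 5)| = |(0 1 2 5 8 6 4)(3 10 9 7 11)| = 35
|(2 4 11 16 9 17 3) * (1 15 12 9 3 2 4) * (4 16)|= 6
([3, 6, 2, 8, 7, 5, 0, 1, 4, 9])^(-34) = (9)(0 3 8 4 7 1 6)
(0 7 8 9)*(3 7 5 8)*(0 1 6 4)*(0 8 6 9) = (0 5 6 4 8)(1 9)(3 7) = [5, 9, 2, 7, 8, 6, 4, 3, 0, 1]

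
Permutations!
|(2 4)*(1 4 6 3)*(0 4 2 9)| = |(0 4 9)(1 2 6 3)| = 12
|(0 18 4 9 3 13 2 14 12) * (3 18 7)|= 21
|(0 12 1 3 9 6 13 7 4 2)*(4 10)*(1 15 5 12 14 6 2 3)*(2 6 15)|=42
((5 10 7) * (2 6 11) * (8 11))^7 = (2 11 8 6)(5 10 7)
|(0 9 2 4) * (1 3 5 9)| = 7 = |(0 1 3 5 9 2 4)|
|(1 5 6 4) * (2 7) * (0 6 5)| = 4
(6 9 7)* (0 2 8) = (0 2 8)(6 9 7) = [2, 1, 8, 3, 4, 5, 9, 6, 0, 7]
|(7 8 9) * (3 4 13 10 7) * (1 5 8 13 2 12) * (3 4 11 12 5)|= 60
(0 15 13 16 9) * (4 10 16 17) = (0 15 13 17 4 10 16 9) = [15, 1, 2, 3, 10, 5, 6, 7, 8, 0, 16, 11, 12, 17, 14, 13, 9, 4]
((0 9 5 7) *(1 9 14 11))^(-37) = ((0 14 11 1 9 5 7))^(-37) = (0 5 1 14 7 9 11)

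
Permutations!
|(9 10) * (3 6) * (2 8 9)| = |(2 8 9 10)(3 6)| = 4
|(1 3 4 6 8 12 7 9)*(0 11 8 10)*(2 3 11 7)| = 12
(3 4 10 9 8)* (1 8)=(1 8 3 4 10 9)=[0, 8, 2, 4, 10, 5, 6, 7, 3, 1, 9]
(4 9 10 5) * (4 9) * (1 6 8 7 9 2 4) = (1 6 8 7 9 10 5 2 4) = [0, 6, 4, 3, 1, 2, 8, 9, 7, 10, 5]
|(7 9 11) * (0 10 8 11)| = |(0 10 8 11 7 9)| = 6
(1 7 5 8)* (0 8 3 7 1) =[8, 1, 2, 7, 4, 3, 6, 5, 0] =(0 8)(3 7 5)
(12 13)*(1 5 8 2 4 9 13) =[0, 5, 4, 3, 9, 8, 6, 7, 2, 13, 10, 11, 1, 12] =(1 5 8 2 4 9 13 12)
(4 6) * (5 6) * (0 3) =[3, 1, 2, 0, 5, 6, 4] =(0 3)(4 5 6)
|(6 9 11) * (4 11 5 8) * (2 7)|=|(2 7)(4 11 6 9 5 8)|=6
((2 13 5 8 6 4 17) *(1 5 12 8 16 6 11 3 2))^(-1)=(1 17 4 6 16 5)(2 3 11 8 12 13)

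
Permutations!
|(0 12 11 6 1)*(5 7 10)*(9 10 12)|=9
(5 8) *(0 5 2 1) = (0 5 8 2 1) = [5, 0, 1, 3, 4, 8, 6, 7, 2]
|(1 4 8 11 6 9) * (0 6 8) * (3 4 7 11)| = 9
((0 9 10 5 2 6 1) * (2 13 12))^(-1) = ((0 9 10 5 13 12 2 6 1))^(-1) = (0 1 6 2 12 13 5 10 9)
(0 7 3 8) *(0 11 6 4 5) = (0 7 3 8 11 6 4 5) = [7, 1, 2, 8, 5, 0, 4, 3, 11, 9, 10, 6]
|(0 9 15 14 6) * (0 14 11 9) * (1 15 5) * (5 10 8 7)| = 8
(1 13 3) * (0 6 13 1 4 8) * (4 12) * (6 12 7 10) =[12, 1, 2, 7, 8, 5, 13, 10, 0, 9, 6, 11, 4, 3] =(0 12 4 8)(3 7 10 6 13)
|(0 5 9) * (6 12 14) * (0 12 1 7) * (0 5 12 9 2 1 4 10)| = |(0 12 14 6 4 10)(1 7 5 2)| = 12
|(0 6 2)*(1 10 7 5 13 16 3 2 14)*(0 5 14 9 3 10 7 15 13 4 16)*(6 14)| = 14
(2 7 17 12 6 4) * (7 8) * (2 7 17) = [0, 1, 8, 3, 7, 5, 4, 2, 17, 9, 10, 11, 6, 13, 14, 15, 16, 12] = (2 8 17 12 6 4 7)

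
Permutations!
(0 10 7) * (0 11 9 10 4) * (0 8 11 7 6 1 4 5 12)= (0 5 12)(1 4 8 11 9 10 6)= [5, 4, 2, 3, 8, 12, 1, 7, 11, 10, 6, 9, 0]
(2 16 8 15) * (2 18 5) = (2 16 8 15 18 5) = [0, 1, 16, 3, 4, 2, 6, 7, 15, 9, 10, 11, 12, 13, 14, 18, 8, 17, 5]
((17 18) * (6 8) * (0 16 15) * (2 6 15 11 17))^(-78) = (0 17 6)(2 15 11)(8 16 18)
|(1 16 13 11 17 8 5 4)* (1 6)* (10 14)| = |(1 16 13 11 17 8 5 4 6)(10 14)| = 18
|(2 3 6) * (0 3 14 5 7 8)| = |(0 3 6 2 14 5 7 8)| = 8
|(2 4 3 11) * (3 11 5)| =6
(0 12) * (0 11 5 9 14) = [12, 1, 2, 3, 4, 9, 6, 7, 8, 14, 10, 5, 11, 13, 0] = (0 12 11 5 9 14)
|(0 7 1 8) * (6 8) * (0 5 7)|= |(1 6 8 5 7)|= 5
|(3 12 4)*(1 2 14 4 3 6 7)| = 6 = |(1 2 14 4 6 7)(3 12)|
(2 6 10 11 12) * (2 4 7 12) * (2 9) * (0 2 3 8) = (0 2 6 10 11 9 3 8)(4 7 12) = [2, 1, 6, 8, 7, 5, 10, 12, 0, 3, 11, 9, 4]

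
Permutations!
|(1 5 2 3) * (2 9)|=5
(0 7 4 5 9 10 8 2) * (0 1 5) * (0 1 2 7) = [0, 5, 2, 3, 1, 9, 6, 4, 7, 10, 8] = (1 5 9 10 8 7 4)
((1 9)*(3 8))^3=(1 9)(3 8)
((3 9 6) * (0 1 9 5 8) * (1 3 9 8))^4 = ((0 3 5 1 8)(6 9))^4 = (9)(0 8 1 5 3)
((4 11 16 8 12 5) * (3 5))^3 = ((3 5 4 11 16 8 12))^3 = (3 11 12 4 8 5 16)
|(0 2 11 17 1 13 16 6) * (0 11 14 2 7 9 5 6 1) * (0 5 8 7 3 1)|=|(0 3 1 13 16)(2 14)(5 6 11 17)(7 9 8)|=60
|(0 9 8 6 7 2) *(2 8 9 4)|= 3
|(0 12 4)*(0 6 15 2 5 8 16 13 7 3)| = 12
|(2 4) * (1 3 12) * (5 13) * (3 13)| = 10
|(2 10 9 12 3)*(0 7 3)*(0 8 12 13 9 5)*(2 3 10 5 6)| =|(0 7 10 6 2 5)(8 12)(9 13)| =6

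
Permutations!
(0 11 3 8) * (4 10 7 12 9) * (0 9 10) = (0 11 3 8 9 4)(7 12 10) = [11, 1, 2, 8, 0, 5, 6, 12, 9, 4, 7, 3, 10]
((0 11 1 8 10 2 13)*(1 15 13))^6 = (0 15)(1 10)(2 8)(11 13)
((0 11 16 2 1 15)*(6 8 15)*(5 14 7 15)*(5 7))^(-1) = ((0 11 16 2 1 6 8 7 15)(5 14))^(-1) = (0 15 7 8 6 1 2 16 11)(5 14)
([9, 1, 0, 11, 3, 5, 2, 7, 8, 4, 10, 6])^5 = (0 6 3 9 2 11 4)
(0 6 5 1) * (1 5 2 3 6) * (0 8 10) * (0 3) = (0 1 8 10 3 6 2) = [1, 8, 0, 6, 4, 5, 2, 7, 10, 9, 3]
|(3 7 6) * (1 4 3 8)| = |(1 4 3 7 6 8)| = 6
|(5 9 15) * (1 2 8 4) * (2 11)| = 15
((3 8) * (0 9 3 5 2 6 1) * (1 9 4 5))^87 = ((0 4 5 2 6 9 3 8 1))^87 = (0 3 2)(1 9 5)(4 8 6)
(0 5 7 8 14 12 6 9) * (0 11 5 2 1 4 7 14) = (0 2 1 4 7 8)(5 14 12 6 9 11) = [2, 4, 1, 3, 7, 14, 9, 8, 0, 11, 10, 5, 6, 13, 12]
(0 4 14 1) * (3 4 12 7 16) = (0 12 7 16 3 4 14 1) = [12, 0, 2, 4, 14, 5, 6, 16, 8, 9, 10, 11, 7, 13, 1, 15, 3]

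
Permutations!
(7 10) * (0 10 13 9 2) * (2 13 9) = [10, 1, 0, 3, 4, 5, 6, 9, 8, 13, 7, 11, 12, 2] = (0 10 7 9 13 2)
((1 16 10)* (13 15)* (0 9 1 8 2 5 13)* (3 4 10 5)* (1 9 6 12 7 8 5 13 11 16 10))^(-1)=(0 15 13 16 11 5 10 1 4 3 2 8 7 12 6)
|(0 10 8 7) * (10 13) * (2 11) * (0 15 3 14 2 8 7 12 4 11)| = |(0 13 10 7 15 3 14 2)(4 11 8 12)| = 8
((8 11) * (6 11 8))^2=((6 11))^2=(11)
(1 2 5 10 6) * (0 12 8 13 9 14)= [12, 2, 5, 3, 4, 10, 1, 7, 13, 14, 6, 11, 8, 9, 0]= (0 12 8 13 9 14)(1 2 5 10 6)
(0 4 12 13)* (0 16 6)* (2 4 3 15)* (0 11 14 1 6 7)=(0 3 15 2 4 12 13 16 7)(1 6 11 14)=[3, 6, 4, 15, 12, 5, 11, 0, 8, 9, 10, 14, 13, 16, 1, 2, 7]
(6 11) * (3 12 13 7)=[0, 1, 2, 12, 4, 5, 11, 3, 8, 9, 10, 6, 13, 7]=(3 12 13 7)(6 11)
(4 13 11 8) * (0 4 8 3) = [4, 1, 2, 0, 13, 5, 6, 7, 8, 9, 10, 3, 12, 11] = (0 4 13 11 3)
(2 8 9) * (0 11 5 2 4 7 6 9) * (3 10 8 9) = (0 11 5 2 9 4 7 6 3 10 8) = [11, 1, 9, 10, 7, 2, 3, 6, 0, 4, 8, 5]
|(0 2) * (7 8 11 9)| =4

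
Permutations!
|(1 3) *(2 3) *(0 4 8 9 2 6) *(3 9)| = 6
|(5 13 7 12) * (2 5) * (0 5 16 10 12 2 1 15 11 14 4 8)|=14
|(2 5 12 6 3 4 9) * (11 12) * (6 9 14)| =20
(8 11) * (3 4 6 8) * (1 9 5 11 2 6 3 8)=(1 9 5 11 8 2 6)(3 4)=[0, 9, 6, 4, 3, 11, 1, 7, 2, 5, 10, 8]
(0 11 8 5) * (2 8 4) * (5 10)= [11, 1, 8, 3, 2, 0, 6, 7, 10, 9, 5, 4]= (0 11 4 2 8 10 5)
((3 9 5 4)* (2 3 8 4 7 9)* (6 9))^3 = (2 3)(4 8)(5 9 6 7)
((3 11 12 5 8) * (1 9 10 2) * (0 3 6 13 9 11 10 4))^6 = ((0 3 10 2 1 11 12 5 8 6 13 9 4))^6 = (0 12 4 11 9 1 13 2 6 10 8 3 5)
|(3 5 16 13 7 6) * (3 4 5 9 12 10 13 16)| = 9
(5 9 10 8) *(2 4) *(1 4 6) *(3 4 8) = (1 8 5 9 10 3 4 2 6) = [0, 8, 6, 4, 2, 9, 1, 7, 5, 10, 3]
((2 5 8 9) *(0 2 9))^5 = (9)(0 2 5 8)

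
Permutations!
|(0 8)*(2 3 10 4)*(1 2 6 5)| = 14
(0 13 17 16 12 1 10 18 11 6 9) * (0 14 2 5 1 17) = (0 13)(1 10 18 11 6 9 14 2 5)(12 17 16) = [13, 10, 5, 3, 4, 1, 9, 7, 8, 14, 18, 6, 17, 0, 2, 15, 12, 16, 11]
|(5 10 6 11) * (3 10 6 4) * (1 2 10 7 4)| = |(1 2 10)(3 7 4)(5 6 11)| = 3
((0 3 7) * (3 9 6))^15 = (9)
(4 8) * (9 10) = (4 8)(9 10) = [0, 1, 2, 3, 8, 5, 6, 7, 4, 10, 9]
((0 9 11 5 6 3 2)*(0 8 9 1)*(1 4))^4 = (0 4 1)(2 5 8 6 9 3 11)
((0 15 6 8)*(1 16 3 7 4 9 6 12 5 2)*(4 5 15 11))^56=(0 4 6)(1 3 5)(2 16 7)(8 11 9)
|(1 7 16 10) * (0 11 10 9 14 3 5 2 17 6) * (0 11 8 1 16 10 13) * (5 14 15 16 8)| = 84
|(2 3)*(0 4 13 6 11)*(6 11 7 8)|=|(0 4 13 11)(2 3)(6 7 8)|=12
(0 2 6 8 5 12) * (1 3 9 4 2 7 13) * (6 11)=(0 7 13 1 3 9 4 2 11 6 8 5 12)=[7, 3, 11, 9, 2, 12, 8, 13, 5, 4, 10, 6, 0, 1]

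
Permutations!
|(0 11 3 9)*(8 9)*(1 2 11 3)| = 12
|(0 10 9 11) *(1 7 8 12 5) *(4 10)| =|(0 4 10 9 11)(1 7 8 12 5)| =5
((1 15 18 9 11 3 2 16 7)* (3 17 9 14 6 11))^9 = (1 2 17 14)(3 11 18 7)(6 15 16 9)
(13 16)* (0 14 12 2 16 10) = (0 14 12 2 16 13 10) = [14, 1, 16, 3, 4, 5, 6, 7, 8, 9, 0, 11, 2, 10, 12, 15, 13]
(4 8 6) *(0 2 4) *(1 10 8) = (0 2 4 1 10 8 6) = [2, 10, 4, 3, 1, 5, 0, 7, 6, 9, 8]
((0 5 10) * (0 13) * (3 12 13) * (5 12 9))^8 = (0 13 12) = ((0 12 13)(3 9 5 10))^8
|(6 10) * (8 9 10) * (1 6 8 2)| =3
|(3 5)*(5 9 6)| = |(3 9 6 5)| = 4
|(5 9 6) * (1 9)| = |(1 9 6 5)| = 4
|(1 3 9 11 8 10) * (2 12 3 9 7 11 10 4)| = 21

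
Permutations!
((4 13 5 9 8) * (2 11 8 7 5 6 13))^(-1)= (2 4 8 11)(5 7 9)(6 13)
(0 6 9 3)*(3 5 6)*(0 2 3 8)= (0 8)(2 3)(5 6 9)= [8, 1, 3, 2, 4, 6, 9, 7, 0, 5]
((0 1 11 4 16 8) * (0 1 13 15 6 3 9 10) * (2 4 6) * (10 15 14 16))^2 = ((0 13 14 16 8 1 11 6 3 9 15 2 4 10))^2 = (0 14 8 11 3 15 4)(1 6 9 2 10 13 16)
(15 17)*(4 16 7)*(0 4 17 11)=(0 4 16 7 17 15 11)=[4, 1, 2, 3, 16, 5, 6, 17, 8, 9, 10, 0, 12, 13, 14, 11, 7, 15]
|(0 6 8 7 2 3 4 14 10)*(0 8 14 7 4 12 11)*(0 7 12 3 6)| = 9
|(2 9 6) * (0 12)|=6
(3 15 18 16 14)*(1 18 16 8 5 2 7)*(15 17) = [0, 18, 7, 17, 4, 2, 6, 1, 5, 9, 10, 11, 12, 13, 3, 16, 14, 15, 8] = (1 18 8 5 2 7)(3 17 15 16 14)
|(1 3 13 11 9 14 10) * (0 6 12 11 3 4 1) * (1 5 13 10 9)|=|(0 6 12 11 1 4 5 13 3 10)(9 14)|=10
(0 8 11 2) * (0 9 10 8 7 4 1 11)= [7, 11, 9, 3, 1, 5, 6, 4, 0, 10, 8, 2]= (0 7 4 1 11 2 9 10 8)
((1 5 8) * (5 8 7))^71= ((1 8)(5 7))^71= (1 8)(5 7)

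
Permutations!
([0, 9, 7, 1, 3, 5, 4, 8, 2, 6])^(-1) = [0, 3, 8, 4, 6, 5, 9, 2, 7, 1]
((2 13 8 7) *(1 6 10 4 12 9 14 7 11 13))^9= (14)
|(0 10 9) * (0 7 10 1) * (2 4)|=|(0 1)(2 4)(7 10 9)|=6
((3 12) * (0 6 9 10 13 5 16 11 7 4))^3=(0 10 16 4 9 5 7 6 13 11)(3 12)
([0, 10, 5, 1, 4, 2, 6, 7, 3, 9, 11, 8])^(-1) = (1 3 8 11 10)(2 5)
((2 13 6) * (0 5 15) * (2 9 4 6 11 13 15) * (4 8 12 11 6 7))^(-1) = ((0 5 2 15)(4 7)(6 9 8 12 11 13))^(-1) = (0 15 2 5)(4 7)(6 13 11 12 8 9)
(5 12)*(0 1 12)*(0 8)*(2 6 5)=(0 1 12 2 6 5 8)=[1, 12, 6, 3, 4, 8, 5, 7, 0, 9, 10, 11, 2]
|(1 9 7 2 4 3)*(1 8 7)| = 10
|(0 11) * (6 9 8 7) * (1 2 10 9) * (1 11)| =9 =|(0 1 2 10 9 8 7 6 11)|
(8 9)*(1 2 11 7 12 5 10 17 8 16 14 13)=[0, 2, 11, 3, 4, 10, 6, 12, 9, 16, 17, 7, 5, 1, 13, 15, 14, 8]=(1 2 11 7 12 5 10 17 8 9 16 14 13)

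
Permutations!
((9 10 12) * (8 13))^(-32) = ((8 13)(9 10 12))^(-32) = (13)(9 10 12)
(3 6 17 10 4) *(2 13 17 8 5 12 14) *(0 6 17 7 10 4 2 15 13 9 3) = (0 6 8 5 12 14 15 13 7 10 2 9 3 17 4) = [6, 1, 9, 17, 0, 12, 8, 10, 5, 3, 2, 11, 14, 7, 15, 13, 16, 4]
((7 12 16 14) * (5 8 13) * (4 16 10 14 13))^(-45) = ((4 16 13 5 8)(7 12 10 14))^(-45) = (16)(7 14 10 12)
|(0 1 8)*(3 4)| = 6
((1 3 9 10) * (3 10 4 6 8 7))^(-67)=(1 10)(3 7 8 6 4 9)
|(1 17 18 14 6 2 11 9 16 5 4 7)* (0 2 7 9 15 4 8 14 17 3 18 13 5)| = |(0 2 11 15 4 9 16)(1 3 18 17 13 5 8 14 6 7)| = 70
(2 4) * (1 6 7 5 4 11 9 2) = [0, 6, 11, 3, 1, 4, 7, 5, 8, 2, 10, 9] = (1 6 7 5 4)(2 11 9)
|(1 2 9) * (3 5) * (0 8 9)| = 10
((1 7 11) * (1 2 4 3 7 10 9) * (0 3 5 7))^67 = (0 3)(1 10 9)(2 5 11 4 7) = ((0 3)(1 10 9)(2 4 5 7 11))^67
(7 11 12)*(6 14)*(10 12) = (6 14)(7 11 10 12) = [0, 1, 2, 3, 4, 5, 14, 11, 8, 9, 12, 10, 7, 13, 6]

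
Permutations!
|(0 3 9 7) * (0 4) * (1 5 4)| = 7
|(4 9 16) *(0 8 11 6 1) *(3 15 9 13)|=|(0 8 11 6 1)(3 15 9 16 4 13)|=30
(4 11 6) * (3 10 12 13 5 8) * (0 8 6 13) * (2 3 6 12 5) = (0 8 6 4 11 13 2 3 10 5 12) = [8, 1, 3, 10, 11, 12, 4, 7, 6, 9, 5, 13, 0, 2]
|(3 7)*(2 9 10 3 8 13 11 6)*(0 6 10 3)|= |(0 6 2 9 3 7 8 13 11 10)|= 10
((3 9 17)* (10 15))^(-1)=((3 9 17)(10 15))^(-1)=(3 17 9)(10 15)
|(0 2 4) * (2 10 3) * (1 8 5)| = |(0 10 3 2 4)(1 8 5)| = 15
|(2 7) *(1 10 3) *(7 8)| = |(1 10 3)(2 8 7)| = 3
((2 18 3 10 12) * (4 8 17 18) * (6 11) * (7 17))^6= (2 3 7)(4 10 17)(8 12 18)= ((2 4 8 7 17 18 3 10 12)(6 11))^6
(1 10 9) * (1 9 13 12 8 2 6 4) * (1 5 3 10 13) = (1 13 12 8 2 6 4 5 3 10) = [0, 13, 6, 10, 5, 3, 4, 7, 2, 9, 1, 11, 8, 12]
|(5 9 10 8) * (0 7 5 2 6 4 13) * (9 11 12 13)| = 6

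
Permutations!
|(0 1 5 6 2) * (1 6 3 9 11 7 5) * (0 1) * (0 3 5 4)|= |(0 6 2 1 3 9 11 7 4)|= 9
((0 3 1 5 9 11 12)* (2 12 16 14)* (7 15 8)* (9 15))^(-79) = ((0 3 1 5 15 8 7 9 11 16 14 2 12))^(-79) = (0 12 2 14 16 11 9 7 8 15 5 1 3)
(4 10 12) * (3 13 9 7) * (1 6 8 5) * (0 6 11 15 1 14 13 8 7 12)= (0 6 7 3 8 5 14 13 9 12 4 10)(1 11 15)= [6, 11, 2, 8, 10, 14, 7, 3, 5, 12, 0, 15, 4, 9, 13, 1]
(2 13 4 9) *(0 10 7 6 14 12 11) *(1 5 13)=(0 10 7 6 14 12 11)(1 5 13 4 9 2)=[10, 5, 1, 3, 9, 13, 14, 6, 8, 2, 7, 0, 11, 4, 12]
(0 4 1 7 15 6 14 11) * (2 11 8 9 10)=(0 4 1 7 15 6 14 8 9 10 2 11)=[4, 7, 11, 3, 1, 5, 14, 15, 9, 10, 2, 0, 12, 13, 8, 6]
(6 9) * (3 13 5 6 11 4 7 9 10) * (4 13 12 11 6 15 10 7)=(3 12 11 13 5 15 10)(6 7 9)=[0, 1, 2, 12, 4, 15, 7, 9, 8, 6, 3, 13, 11, 5, 14, 10]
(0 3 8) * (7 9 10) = (0 3 8)(7 9 10) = [3, 1, 2, 8, 4, 5, 6, 9, 0, 10, 7]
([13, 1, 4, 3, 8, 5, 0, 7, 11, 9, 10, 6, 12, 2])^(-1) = (0 6 11 8 4 2 13)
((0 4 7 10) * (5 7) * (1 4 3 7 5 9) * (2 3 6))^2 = (0 2 7)(1 9 4)(3 10 6)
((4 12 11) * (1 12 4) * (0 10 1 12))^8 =((0 10 1)(11 12))^8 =(12)(0 1 10)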